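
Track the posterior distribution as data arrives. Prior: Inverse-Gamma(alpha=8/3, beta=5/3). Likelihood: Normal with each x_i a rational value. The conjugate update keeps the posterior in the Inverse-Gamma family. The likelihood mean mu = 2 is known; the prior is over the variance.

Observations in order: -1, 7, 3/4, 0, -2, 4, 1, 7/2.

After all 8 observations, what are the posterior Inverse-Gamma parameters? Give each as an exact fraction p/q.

alpha=20/3, beta=3175/96

obs 1: x=-1 → posterior Inverse-Gamma(19/6, 37/6)
obs 2: x=7 → posterior Inverse-Gamma(11/3, 56/3)
obs 3: x=3/4 → posterior Inverse-Gamma(25/6, 1867/96)
obs 4: x=0 → posterior Inverse-Gamma(14/3, 2059/96)
obs 5: x=-2 → posterior Inverse-Gamma(31/6, 2827/96)
obs 6: x=4 → posterior Inverse-Gamma(17/3, 3019/96)
obs 7: x=1 → posterior Inverse-Gamma(37/6, 3067/96)
obs 8: x=7/2 → posterior Inverse-Gamma(20/3, 3175/96)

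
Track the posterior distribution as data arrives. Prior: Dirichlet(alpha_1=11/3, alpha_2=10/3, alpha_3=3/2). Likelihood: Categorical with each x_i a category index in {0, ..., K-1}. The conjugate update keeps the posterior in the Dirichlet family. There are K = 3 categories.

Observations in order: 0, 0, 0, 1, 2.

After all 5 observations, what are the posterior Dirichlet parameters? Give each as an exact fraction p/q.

obs 1: x=0 → posterior Dirichlet(14/3, 10/3, 3/2)
obs 2: x=0 → posterior Dirichlet(17/3, 10/3, 3/2)
obs 3: x=0 → posterior Dirichlet(20/3, 10/3, 3/2)
obs 4: x=1 → posterior Dirichlet(20/3, 13/3, 3/2)
obs 5: x=2 → posterior Dirichlet(20/3, 13/3, 5/2)

alpha_1=20/3, alpha_2=13/3, alpha_3=5/2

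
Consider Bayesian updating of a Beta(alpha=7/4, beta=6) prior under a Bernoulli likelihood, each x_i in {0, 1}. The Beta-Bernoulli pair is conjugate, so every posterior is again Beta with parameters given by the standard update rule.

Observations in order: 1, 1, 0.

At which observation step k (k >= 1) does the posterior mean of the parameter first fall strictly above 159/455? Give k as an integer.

obs 1: x=1 → posterior Beta(11/4, 6)
obs 2: x=1 → posterior Beta(15/4, 6)
obs 3: x=0 → posterior Beta(15/4, 7)

k = 2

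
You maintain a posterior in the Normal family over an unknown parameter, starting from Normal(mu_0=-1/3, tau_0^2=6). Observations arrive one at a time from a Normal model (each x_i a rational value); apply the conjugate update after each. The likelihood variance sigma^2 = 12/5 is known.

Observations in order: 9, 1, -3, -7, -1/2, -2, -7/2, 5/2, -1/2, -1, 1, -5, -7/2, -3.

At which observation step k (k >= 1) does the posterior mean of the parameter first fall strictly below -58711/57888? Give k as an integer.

obs 1: x=9 → posterior Normal(19/3, 12/7)
obs 2: x=1 → posterior Normal(37/9, 1)
obs 3: x=-3 → posterior Normal(103/51, 12/17)
obs 4: x=-7 → posterior Normal(-1/33, 6/11)
obs 5: x=-1/2 → posterior Normal(-19/162, 4/9)
obs 6: x=-2 → posterior Normal(-79/192, 3/8)
obs 7: x=-7/2 → posterior Normal(-92/111, 12/37)
obs 8: x=5/2 → posterior Normal(-109/252, 2/7)
obs 9: x=-1/2 → posterior Normal(-62/141, 12/47)
obs 10: x=-1 → posterior Normal(-77/156, 3/13)
obs 11: x=1 → posterior Normal(-62/171, 4/19)
obs 12: x=-5 → posterior Normal(-137/186, 6/31)
obs 13: x=-7/2 → posterior Normal(-379/402, 12/67)
obs 14: x=-3 → posterior Normal(-469/432, 1/6)

k = 14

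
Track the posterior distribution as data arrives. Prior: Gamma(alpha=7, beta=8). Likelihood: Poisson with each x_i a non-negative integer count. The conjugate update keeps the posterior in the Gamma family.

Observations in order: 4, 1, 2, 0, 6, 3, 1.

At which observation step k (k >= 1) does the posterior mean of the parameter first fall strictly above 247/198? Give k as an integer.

k = 3

obs 1: x=4 → posterior Gamma(11, 9)
obs 2: x=1 → posterior Gamma(12, 10)
obs 3: x=2 → posterior Gamma(14, 11)
obs 4: x=0 → posterior Gamma(14, 12)
obs 5: x=6 → posterior Gamma(20, 13)
obs 6: x=3 → posterior Gamma(23, 14)
obs 7: x=1 → posterior Gamma(24, 15)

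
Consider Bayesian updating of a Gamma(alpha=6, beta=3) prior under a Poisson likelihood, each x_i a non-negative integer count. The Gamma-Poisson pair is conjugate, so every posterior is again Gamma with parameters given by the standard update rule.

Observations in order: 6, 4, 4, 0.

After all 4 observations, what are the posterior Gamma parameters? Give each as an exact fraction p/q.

alpha=20, beta=7

obs 1: x=6 → posterior Gamma(12, 4)
obs 2: x=4 → posterior Gamma(16, 5)
obs 3: x=4 → posterior Gamma(20, 6)
obs 4: x=0 → posterior Gamma(20, 7)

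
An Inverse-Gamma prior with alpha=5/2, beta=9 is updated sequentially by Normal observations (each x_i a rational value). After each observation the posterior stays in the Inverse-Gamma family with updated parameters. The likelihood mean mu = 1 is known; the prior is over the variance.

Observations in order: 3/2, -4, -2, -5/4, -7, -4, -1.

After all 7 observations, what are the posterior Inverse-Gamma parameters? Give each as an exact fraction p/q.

obs 1: x=3/2 → posterior Inverse-Gamma(3, 73/8)
obs 2: x=-4 → posterior Inverse-Gamma(7/2, 173/8)
obs 3: x=-2 → posterior Inverse-Gamma(4, 209/8)
obs 4: x=-5/4 → posterior Inverse-Gamma(9/2, 917/32)
obs 5: x=-7 → posterior Inverse-Gamma(5, 1941/32)
obs 6: x=-4 → posterior Inverse-Gamma(11/2, 2341/32)
obs 7: x=-1 → posterior Inverse-Gamma(6, 2405/32)

alpha=6, beta=2405/32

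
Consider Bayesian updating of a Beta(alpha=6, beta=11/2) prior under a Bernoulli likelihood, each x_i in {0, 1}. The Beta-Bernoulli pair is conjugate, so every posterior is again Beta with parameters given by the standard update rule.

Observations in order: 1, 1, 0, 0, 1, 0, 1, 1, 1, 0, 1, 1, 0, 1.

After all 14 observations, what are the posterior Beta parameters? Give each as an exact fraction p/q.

obs 1: x=1 → posterior Beta(7, 11/2)
obs 2: x=1 → posterior Beta(8, 11/2)
obs 3: x=0 → posterior Beta(8, 13/2)
obs 4: x=0 → posterior Beta(8, 15/2)
obs 5: x=1 → posterior Beta(9, 15/2)
obs 6: x=0 → posterior Beta(9, 17/2)
obs 7: x=1 → posterior Beta(10, 17/2)
obs 8: x=1 → posterior Beta(11, 17/2)
obs 9: x=1 → posterior Beta(12, 17/2)
obs 10: x=0 → posterior Beta(12, 19/2)
obs 11: x=1 → posterior Beta(13, 19/2)
obs 12: x=1 → posterior Beta(14, 19/2)
obs 13: x=0 → posterior Beta(14, 21/2)
obs 14: x=1 → posterior Beta(15, 21/2)

alpha=15, beta=21/2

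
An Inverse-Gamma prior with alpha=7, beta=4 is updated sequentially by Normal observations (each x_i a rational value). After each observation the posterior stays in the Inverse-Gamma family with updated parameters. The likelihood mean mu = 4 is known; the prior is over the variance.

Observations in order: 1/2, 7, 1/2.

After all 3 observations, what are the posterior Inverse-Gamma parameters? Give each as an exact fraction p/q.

alpha=17/2, beta=83/4

obs 1: x=1/2 → posterior Inverse-Gamma(15/2, 81/8)
obs 2: x=7 → posterior Inverse-Gamma(8, 117/8)
obs 3: x=1/2 → posterior Inverse-Gamma(17/2, 83/4)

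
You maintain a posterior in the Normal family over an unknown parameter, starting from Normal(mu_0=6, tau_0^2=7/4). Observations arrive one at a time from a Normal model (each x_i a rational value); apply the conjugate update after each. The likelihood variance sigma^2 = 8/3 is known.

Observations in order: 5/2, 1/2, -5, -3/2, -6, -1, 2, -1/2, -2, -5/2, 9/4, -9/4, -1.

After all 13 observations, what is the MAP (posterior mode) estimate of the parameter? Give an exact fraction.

-45/122

obs 1: x=5/2 → posterior Normal(489/106, 56/53)
obs 2: x=1/2 → posterior Normal(255/74, 28/37)
obs 3: x=-5 → posterior Normal(30/19, 56/95)
obs 4: x=-3/2 → posterior Normal(237/232, 14/29)
obs 5: x=-6 → posterior Normal(-15/274, 56/137)
obs 6: x=-1 → posterior Normal(-57/316, 28/79)
obs 7: x=2 → posterior Normal(27/358, 56/179)
obs 8: x=-1/2 → posterior Normal(3/200, 7/25)
obs 9: x=-2 → posterior Normal(-3/17, 56/221)
obs 10: x=-5/2 → posterior Normal(-183/484, 28/121)
obs 11: x=9/4 → posterior Normal(-177/1052, 56/263)
obs 12: x=-9/4 → posterior Normal(-183/568, 14/71)
obs 13: x=-1 → posterior Normal(-45/122, 56/305)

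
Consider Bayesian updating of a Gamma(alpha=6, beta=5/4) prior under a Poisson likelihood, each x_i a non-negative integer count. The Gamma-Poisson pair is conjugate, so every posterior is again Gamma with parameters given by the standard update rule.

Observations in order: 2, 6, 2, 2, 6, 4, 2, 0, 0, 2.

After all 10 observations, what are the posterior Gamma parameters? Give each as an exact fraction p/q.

alpha=32, beta=45/4

obs 1: x=2 → posterior Gamma(8, 9/4)
obs 2: x=6 → posterior Gamma(14, 13/4)
obs 3: x=2 → posterior Gamma(16, 17/4)
obs 4: x=2 → posterior Gamma(18, 21/4)
obs 5: x=6 → posterior Gamma(24, 25/4)
obs 6: x=4 → posterior Gamma(28, 29/4)
obs 7: x=2 → posterior Gamma(30, 33/4)
obs 8: x=0 → posterior Gamma(30, 37/4)
obs 9: x=0 → posterior Gamma(30, 41/4)
obs 10: x=2 → posterior Gamma(32, 45/4)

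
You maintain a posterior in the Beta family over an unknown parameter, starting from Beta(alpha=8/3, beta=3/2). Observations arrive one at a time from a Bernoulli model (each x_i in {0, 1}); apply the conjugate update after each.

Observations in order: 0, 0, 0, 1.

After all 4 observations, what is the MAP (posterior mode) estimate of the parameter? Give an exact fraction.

obs 1: x=0 → posterior Beta(8/3, 5/2)
obs 2: x=0 → posterior Beta(8/3, 7/2)
obs 3: x=0 → posterior Beta(8/3, 9/2)
obs 4: x=1 → posterior Beta(11/3, 9/2)

16/37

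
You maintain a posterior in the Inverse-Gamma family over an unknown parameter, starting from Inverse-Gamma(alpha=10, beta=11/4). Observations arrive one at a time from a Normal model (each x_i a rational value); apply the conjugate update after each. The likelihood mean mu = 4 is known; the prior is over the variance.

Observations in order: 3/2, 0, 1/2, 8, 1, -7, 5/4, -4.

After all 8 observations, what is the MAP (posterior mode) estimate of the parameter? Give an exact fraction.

4121/480

obs 1: x=3/2 → posterior Inverse-Gamma(21/2, 47/8)
obs 2: x=0 → posterior Inverse-Gamma(11, 111/8)
obs 3: x=1/2 → posterior Inverse-Gamma(23/2, 20)
obs 4: x=8 → posterior Inverse-Gamma(12, 28)
obs 5: x=1 → posterior Inverse-Gamma(25/2, 65/2)
obs 6: x=-7 → posterior Inverse-Gamma(13, 93)
obs 7: x=5/4 → posterior Inverse-Gamma(27/2, 3097/32)
obs 8: x=-4 → posterior Inverse-Gamma(14, 4121/32)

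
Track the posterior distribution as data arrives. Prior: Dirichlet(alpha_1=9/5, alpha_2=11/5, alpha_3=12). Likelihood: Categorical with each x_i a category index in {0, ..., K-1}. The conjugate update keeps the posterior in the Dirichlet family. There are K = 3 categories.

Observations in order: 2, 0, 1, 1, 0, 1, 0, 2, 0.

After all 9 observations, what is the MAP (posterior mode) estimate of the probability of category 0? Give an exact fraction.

obs 1: x=2 → posterior Dirichlet(9/5, 11/5, 13)
obs 2: x=0 → posterior Dirichlet(14/5, 11/5, 13)
obs 3: x=1 → posterior Dirichlet(14/5, 16/5, 13)
obs 4: x=1 → posterior Dirichlet(14/5, 21/5, 13)
obs 5: x=0 → posterior Dirichlet(19/5, 21/5, 13)
obs 6: x=1 → posterior Dirichlet(19/5, 26/5, 13)
obs 7: x=0 → posterior Dirichlet(24/5, 26/5, 13)
obs 8: x=2 → posterior Dirichlet(24/5, 26/5, 14)
obs 9: x=0 → posterior Dirichlet(29/5, 26/5, 14)

12/55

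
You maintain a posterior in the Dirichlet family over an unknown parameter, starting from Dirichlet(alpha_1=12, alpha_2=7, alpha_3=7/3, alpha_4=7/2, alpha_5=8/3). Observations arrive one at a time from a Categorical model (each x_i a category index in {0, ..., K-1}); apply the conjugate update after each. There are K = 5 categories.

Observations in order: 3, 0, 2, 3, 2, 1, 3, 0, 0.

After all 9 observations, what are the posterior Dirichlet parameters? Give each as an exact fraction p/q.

obs 1: x=3 → posterior Dirichlet(12, 7, 7/3, 9/2, 8/3)
obs 2: x=0 → posterior Dirichlet(13, 7, 7/3, 9/2, 8/3)
obs 3: x=2 → posterior Dirichlet(13, 7, 10/3, 9/2, 8/3)
obs 4: x=3 → posterior Dirichlet(13, 7, 10/3, 11/2, 8/3)
obs 5: x=2 → posterior Dirichlet(13, 7, 13/3, 11/2, 8/3)
obs 6: x=1 → posterior Dirichlet(13, 8, 13/3, 11/2, 8/3)
obs 7: x=3 → posterior Dirichlet(13, 8, 13/3, 13/2, 8/3)
obs 8: x=0 → posterior Dirichlet(14, 8, 13/3, 13/2, 8/3)
obs 9: x=0 → posterior Dirichlet(15, 8, 13/3, 13/2, 8/3)

alpha_1=15, alpha_2=8, alpha_3=13/3, alpha_4=13/2, alpha_5=8/3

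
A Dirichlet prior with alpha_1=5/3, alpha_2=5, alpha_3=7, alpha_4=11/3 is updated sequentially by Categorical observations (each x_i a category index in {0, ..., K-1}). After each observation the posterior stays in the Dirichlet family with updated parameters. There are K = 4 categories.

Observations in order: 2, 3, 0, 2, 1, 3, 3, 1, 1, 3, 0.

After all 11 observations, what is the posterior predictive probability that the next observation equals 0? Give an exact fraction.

obs 1: x=2 → posterior Dirichlet(5/3, 5, 8, 11/3)
obs 2: x=3 → posterior Dirichlet(5/3, 5, 8, 14/3)
obs 3: x=0 → posterior Dirichlet(8/3, 5, 8, 14/3)
obs 4: x=2 → posterior Dirichlet(8/3, 5, 9, 14/3)
obs 5: x=1 → posterior Dirichlet(8/3, 6, 9, 14/3)
obs 6: x=3 → posterior Dirichlet(8/3, 6, 9, 17/3)
obs 7: x=3 → posterior Dirichlet(8/3, 6, 9, 20/3)
obs 8: x=1 → posterior Dirichlet(8/3, 7, 9, 20/3)
obs 9: x=1 → posterior Dirichlet(8/3, 8, 9, 20/3)
obs 10: x=3 → posterior Dirichlet(8/3, 8, 9, 23/3)
obs 11: x=0 → posterior Dirichlet(11/3, 8, 9, 23/3)

11/85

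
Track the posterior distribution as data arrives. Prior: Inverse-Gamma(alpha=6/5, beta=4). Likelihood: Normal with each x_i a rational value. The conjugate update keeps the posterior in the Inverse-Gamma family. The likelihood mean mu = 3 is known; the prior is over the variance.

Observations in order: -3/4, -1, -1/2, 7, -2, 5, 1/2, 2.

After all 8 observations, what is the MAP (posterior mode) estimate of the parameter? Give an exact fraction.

8205/992

obs 1: x=-3/4 → posterior Inverse-Gamma(17/10, 353/32)
obs 2: x=-1 → posterior Inverse-Gamma(11/5, 609/32)
obs 3: x=-1/2 → posterior Inverse-Gamma(27/10, 805/32)
obs 4: x=7 → posterior Inverse-Gamma(16/5, 1061/32)
obs 5: x=-2 → posterior Inverse-Gamma(37/10, 1461/32)
obs 6: x=5 → posterior Inverse-Gamma(21/5, 1525/32)
obs 7: x=1/2 → posterior Inverse-Gamma(47/10, 1625/32)
obs 8: x=2 → posterior Inverse-Gamma(26/5, 1641/32)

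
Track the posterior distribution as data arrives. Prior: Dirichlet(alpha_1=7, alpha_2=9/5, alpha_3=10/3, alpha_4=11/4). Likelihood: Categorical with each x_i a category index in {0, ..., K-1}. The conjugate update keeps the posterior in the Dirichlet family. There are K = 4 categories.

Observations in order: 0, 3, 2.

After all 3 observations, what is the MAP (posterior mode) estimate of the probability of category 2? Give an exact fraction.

obs 1: x=0 → posterior Dirichlet(8, 9/5, 10/3, 11/4)
obs 2: x=3 → posterior Dirichlet(8, 9/5, 10/3, 15/4)
obs 3: x=2 → posterior Dirichlet(8, 9/5, 13/3, 15/4)

200/833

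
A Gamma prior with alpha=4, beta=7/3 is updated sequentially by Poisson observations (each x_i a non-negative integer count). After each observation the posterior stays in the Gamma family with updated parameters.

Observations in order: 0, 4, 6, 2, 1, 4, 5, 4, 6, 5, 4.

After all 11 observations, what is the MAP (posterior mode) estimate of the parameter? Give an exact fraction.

obs 1: x=0 → posterior Gamma(4, 10/3)
obs 2: x=4 → posterior Gamma(8, 13/3)
obs 3: x=6 → posterior Gamma(14, 16/3)
obs 4: x=2 → posterior Gamma(16, 19/3)
obs 5: x=1 → posterior Gamma(17, 22/3)
obs 6: x=4 → posterior Gamma(21, 25/3)
obs 7: x=5 → posterior Gamma(26, 28/3)
obs 8: x=4 → posterior Gamma(30, 31/3)
obs 9: x=6 → posterior Gamma(36, 34/3)
obs 10: x=5 → posterior Gamma(41, 37/3)
obs 11: x=4 → posterior Gamma(45, 40/3)

33/10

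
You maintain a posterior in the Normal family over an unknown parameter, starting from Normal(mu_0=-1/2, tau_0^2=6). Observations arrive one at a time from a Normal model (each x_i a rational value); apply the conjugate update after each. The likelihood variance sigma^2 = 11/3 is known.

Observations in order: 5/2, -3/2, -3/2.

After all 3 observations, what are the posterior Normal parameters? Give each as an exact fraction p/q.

obs 1: x=5/2 → posterior Normal(79/58, 66/29)
obs 2: x=-3/2 → posterior Normal(25/94, 66/47)
obs 3: x=-3/2 → posterior Normal(-29/130, 66/65)

mu_0=-29/130, tau_0^2=66/65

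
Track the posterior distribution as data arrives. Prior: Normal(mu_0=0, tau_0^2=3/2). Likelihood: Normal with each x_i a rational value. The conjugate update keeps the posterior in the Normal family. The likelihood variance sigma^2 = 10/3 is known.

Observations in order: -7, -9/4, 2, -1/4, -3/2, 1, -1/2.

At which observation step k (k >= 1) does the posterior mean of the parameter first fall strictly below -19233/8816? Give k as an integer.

obs 1: x=-7 → posterior Normal(-63/29, 30/29)
obs 2: x=-9/4 → posterior Normal(-333/152, 15/19)
obs 3: x=2 → posterior Normal(-261/188, 30/47)
obs 4: x=-1/4 → posterior Normal(-135/112, 15/28)
obs 5: x=-3/2 → posterior Normal(-81/65, 6/13)
obs 6: x=1 → posterior Normal(-36/37, 15/37)
obs 7: x=-1/2 → posterior Normal(-153/166, 30/83)

k = 2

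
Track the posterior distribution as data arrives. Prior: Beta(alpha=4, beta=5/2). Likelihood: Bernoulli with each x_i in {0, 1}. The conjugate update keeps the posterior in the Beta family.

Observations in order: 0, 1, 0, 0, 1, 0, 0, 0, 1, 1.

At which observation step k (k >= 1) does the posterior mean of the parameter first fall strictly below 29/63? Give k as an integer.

k = 7

obs 1: x=0 → posterior Beta(4, 7/2)
obs 2: x=1 → posterior Beta(5, 7/2)
obs 3: x=0 → posterior Beta(5, 9/2)
obs 4: x=0 → posterior Beta(5, 11/2)
obs 5: x=1 → posterior Beta(6, 11/2)
obs 6: x=0 → posterior Beta(6, 13/2)
obs 7: x=0 → posterior Beta(6, 15/2)
obs 8: x=0 → posterior Beta(6, 17/2)
obs 9: x=1 → posterior Beta(7, 17/2)
obs 10: x=1 → posterior Beta(8, 17/2)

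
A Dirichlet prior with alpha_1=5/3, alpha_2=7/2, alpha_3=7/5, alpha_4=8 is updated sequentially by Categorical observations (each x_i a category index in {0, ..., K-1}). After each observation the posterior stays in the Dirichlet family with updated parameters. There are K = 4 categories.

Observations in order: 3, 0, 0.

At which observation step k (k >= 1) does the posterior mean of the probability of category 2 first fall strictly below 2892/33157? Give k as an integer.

k = 2

obs 1: x=3 → posterior Dirichlet(5/3, 7/2, 7/5, 9)
obs 2: x=0 → posterior Dirichlet(8/3, 7/2, 7/5, 9)
obs 3: x=0 → posterior Dirichlet(11/3, 7/2, 7/5, 9)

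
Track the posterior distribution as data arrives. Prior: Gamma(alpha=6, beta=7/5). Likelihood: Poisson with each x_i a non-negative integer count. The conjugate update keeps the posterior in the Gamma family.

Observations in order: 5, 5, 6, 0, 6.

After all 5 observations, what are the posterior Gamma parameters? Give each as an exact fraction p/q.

obs 1: x=5 → posterior Gamma(11, 12/5)
obs 2: x=5 → posterior Gamma(16, 17/5)
obs 3: x=6 → posterior Gamma(22, 22/5)
obs 4: x=0 → posterior Gamma(22, 27/5)
obs 5: x=6 → posterior Gamma(28, 32/5)

alpha=28, beta=32/5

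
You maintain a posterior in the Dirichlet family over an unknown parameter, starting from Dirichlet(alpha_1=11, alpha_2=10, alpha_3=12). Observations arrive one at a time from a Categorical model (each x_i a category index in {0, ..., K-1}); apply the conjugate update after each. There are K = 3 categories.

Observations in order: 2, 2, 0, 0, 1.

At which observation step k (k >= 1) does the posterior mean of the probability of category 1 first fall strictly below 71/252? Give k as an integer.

k = 3

obs 1: x=2 → posterior Dirichlet(11, 10, 13)
obs 2: x=2 → posterior Dirichlet(11, 10, 14)
obs 3: x=0 → posterior Dirichlet(12, 10, 14)
obs 4: x=0 → posterior Dirichlet(13, 10, 14)
obs 5: x=1 → posterior Dirichlet(13, 11, 14)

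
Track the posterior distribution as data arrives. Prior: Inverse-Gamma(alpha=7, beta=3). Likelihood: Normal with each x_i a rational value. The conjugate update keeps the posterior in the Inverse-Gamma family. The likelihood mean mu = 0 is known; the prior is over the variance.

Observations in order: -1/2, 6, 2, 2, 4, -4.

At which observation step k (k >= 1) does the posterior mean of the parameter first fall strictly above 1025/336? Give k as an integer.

k = 3

obs 1: x=-1/2 → posterior Inverse-Gamma(15/2, 25/8)
obs 2: x=6 → posterior Inverse-Gamma(8, 169/8)
obs 3: x=2 → posterior Inverse-Gamma(17/2, 185/8)
obs 4: x=2 → posterior Inverse-Gamma(9, 201/8)
obs 5: x=4 → posterior Inverse-Gamma(19/2, 265/8)
obs 6: x=-4 → posterior Inverse-Gamma(10, 329/8)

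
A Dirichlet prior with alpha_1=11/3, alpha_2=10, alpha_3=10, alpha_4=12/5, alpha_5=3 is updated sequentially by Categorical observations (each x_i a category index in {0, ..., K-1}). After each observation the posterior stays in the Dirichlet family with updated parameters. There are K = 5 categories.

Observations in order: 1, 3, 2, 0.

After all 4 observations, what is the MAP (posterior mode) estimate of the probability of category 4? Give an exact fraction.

30/421

obs 1: x=1 → posterior Dirichlet(11/3, 11, 10, 12/5, 3)
obs 2: x=3 → posterior Dirichlet(11/3, 11, 10, 17/5, 3)
obs 3: x=2 → posterior Dirichlet(11/3, 11, 11, 17/5, 3)
obs 4: x=0 → posterior Dirichlet(14/3, 11, 11, 17/5, 3)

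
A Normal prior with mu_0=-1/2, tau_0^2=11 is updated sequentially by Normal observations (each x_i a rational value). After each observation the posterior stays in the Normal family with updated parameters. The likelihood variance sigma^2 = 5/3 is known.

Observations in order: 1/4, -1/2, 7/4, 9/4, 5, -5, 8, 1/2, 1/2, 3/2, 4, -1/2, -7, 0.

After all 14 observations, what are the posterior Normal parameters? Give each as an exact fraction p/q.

obs 1: x=1/4 → posterior Normal(23/152, 55/38)
obs 2: x=-1/2 → posterior Normal(-43/284, 55/71)
obs 3: x=7/4 → posterior Normal(47/104, 55/104)
obs 4: x=9/4 → posterior Normal(485/548, 55/137)
obs 5: x=5 → posterior Normal(229/136, 11/34)
obs 6: x=-5 → posterior Normal(485/812, 55/203)
obs 7: x=8 → posterior Normal(1541/944, 55/236)
obs 8: x=1/2 → posterior Normal(1607/1076, 55/269)
obs 9: x=1/2 → posterior Normal(1673/1208, 55/302)
obs 10: x=3/2 → posterior Normal(1871/1340, 11/67)
obs 11: x=4 → posterior Normal(2399/1472, 55/368)
obs 12: x=-1/2 → posterior Normal(2333/1604, 55/401)
obs 13: x=-7 → posterior Normal(1409/1736, 55/434)
obs 14: x=0 → posterior Normal(1409/1868, 55/467)

mu_0=1409/1868, tau_0^2=55/467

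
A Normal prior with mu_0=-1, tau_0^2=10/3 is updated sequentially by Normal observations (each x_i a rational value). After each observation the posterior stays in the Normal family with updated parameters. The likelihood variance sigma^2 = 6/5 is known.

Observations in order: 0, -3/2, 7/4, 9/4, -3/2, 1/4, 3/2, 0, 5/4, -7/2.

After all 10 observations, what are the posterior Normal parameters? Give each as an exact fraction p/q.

obs 1: x=0 → posterior Normal(-9/34, 15/17)
obs 2: x=-3/2 → posterior Normal(-93/118, 30/59)
obs 3: x=7/4 → posterior Normal(-11/336, 5/14)
obs 4: x=9/4 → posterior Normal(107/218, 30/109)
obs 5: x=-3/2 → posterior Normal(8/67, 15/67)
obs 6: x=1/4 → posterior Normal(89/636, 10/53)
obs 7: x=3/2 → posterior Normal(239/736, 15/92)
obs 8: x=0 → posterior Normal(239/836, 30/209)
obs 9: x=5/4 → posterior Normal(7/18, 5/39)
obs 10: x=-7/2 → posterior Normal(1/74, 30/259)

mu_0=1/74, tau_0^2=30/259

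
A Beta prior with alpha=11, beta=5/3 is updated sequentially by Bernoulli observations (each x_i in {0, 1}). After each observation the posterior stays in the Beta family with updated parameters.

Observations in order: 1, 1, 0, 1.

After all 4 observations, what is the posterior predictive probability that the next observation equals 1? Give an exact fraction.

21/25

obs 1: x=1 → posterior Beta(12, 5/3)
obs 2: x=1 → posterior Beta(13, 5/3)
obs 3: x=0 → posterior Beta(13, 8/3)
obs 4: x=1 → posterior Beta(14, 8/3)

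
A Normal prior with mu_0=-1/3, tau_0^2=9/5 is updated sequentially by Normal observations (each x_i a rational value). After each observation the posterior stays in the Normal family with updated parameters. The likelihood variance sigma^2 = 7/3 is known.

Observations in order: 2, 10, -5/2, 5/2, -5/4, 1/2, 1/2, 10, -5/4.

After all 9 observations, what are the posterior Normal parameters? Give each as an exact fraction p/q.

mu_0=3251/1668, tau_0^2=63/278

obs 1: x=2 → posterior Normal(127/186, 63/62)
obs 2: x=10 → posterior Normal(937/267, 63/89)
obs 3: x=-5/2 → posterior Normal(1469/696, 63/116)
obs 4: x=5/2 → posterior Normal(937/429, 63/143)
obs 5: x=-5/4 → posterior Normal(3343/2040, 63/170)
obs 6: x=1/2 → posterior Normal(3505/2364, 63/197)
obs 7: x=1/2 → posterior Normal(3667/2688, 9/32)
obs 8: x=10 → posterior Normal(6907/3012, 63/251)
obs 9: x=-5/4 → posterior Normal(3251/1668, 63/278)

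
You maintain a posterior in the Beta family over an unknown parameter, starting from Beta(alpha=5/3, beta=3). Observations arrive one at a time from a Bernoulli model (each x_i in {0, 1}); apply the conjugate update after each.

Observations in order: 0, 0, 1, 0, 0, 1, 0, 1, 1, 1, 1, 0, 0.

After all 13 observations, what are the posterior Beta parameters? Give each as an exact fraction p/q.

alpha=23/3, beta=10

obs 1: x=0 → posterior Beta(5/3, 4)
obs 2: x=0 → posterior Beta(5/3, 5)
obs 3: x=1 → posterior Beta(8/3, 5)
obs 4: x=0 → posterior Beta(8/3, 6)
obs 5: x=0 → posterior Beta(8/3, 7)
obs 6: x=1 → posterior Beta(11/3, 7)
obs 7: x=0 → posterior Beta(11/3, 8)
obs 8: x=1 → posterior Beta(14/3, 8)
obs 9: x=1 → posterior Beta(17/3, 8)
obs 10: x=1 → posterior Beta(20/3, 8)
obs 11: x=1 → posterior Beta(23/3, 8)
obs 12: x=0 → posterior Beta(23/3, 9)
obs 13: x=0 → posterior Beta(23/3, 10)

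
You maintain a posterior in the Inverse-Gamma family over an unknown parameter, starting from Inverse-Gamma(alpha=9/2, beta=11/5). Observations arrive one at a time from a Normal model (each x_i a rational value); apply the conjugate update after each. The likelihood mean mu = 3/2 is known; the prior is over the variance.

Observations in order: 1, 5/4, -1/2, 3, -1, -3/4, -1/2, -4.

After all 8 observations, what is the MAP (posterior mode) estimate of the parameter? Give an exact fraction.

obs 1: x=1 → posterior Inverse-Gamma(5, 93/40)
obs 2: x=5/4 → posterior Inverse-Gamma(11/2, 377/160)
obs 3: x=-1/2 → posterior Inverse-Gamma(6, 697/160)
obs 4: x=3 → posterior Inverse-Gamma(13/2, 877/160)
obs 5: x=-1 → posterior Inverse-Gamma(7, 1377/160)
obs 6: x=-3/4 → posterior Inverse-Gamma(15/2, 891/80)
obs 7: x=-1/2 → posterior Inverse-Gamma(8, 1051/80)
obs 8: x=-4 → posterior Inverse-Gamma(17/2, 2261/80)

119/40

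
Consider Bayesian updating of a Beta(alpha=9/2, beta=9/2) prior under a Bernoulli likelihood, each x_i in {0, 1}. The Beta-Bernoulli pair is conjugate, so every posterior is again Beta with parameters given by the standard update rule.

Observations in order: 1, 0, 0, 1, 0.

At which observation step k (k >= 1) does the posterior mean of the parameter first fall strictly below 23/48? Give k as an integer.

obs 1: x=1 → posterior Beta(11/2, 9/2)
obs 2: x=0 → posterior Beta(11/2, 11/2)
obs 3: x=0 → posterior Beta(11/2, 13/2)
obs 4: x=1 → posterior Beta(13/2, 13/2)
obs 5: x=0 → posterior Beta(13/2, 15/2)

k = 3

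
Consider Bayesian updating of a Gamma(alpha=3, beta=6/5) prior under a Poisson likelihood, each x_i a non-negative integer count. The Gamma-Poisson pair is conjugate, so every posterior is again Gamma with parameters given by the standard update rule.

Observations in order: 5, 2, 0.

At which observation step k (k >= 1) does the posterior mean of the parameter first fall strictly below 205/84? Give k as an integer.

k = 3

obs 1: x=5 → posterior Gamma(8, 11/5)
obs 2: x=2 → posterior Gamma(10, 16/5)
obs 3: x=0 → posterior Gamma(10, 21/5)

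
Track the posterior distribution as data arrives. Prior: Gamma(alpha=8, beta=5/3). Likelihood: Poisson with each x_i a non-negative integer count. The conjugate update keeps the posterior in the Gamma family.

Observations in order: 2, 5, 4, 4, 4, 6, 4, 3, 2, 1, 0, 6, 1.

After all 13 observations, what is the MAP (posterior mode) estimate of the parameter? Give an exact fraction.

147/44

obs 1: x=2 → posterior Gamma(10, 8/3)
obs 2: x=5 → posterior Gamma(15, 11/3)
obs 3: x=4 → posterior Gamma(19, 14/3)
obs 4: x=4 → posterior Gamma(23, 17/3)
obs 5: x=4 → posterior Gamma(27, 20/3)
obs 6: x=6 → posterior Gamma(33, 23/3)
obs 7: x=4 → posterior Gamma(37, 26/3)
obs 8: x=3 → posterior Gamma(40, 29/3)
obs 9: x=2 → posterior Gamma(42, 32/3)
obs 10: x=1 → posterior Gamma(43, 35/3)
obs 11: x=0 → posterior Gamma(43, 38/3)
obs 12: x=6 → posterior Gamma(49, 41/3)
obs 13: x=1 → posterior Gamma(50, 44/3)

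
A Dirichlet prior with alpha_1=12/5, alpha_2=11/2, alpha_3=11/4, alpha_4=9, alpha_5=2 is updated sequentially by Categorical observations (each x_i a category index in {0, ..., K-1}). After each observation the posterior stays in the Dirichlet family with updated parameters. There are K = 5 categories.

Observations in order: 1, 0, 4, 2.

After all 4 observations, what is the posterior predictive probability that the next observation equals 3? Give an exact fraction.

obs 1: x=1 → posterior Dirichlet(12/5, 13/2, 11/4, 9, 2)
obs 2: x=0 → posterior Dirichlet(17/5, 13/2, 11/4, 9, 2)
obs 3: x=4 → posterior Dirichlet(17/5, 13/2, 11/4, 9, 3)
obs 4: x=2 → posterior Dirichlet(17/5, 13/2, 15/4, 9, 3)

20/57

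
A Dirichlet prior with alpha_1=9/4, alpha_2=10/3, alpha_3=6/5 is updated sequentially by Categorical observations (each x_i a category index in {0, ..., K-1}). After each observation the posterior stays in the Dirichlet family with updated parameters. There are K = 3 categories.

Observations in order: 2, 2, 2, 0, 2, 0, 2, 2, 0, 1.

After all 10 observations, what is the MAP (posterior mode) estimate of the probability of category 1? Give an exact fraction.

obs 1: x=2 → posterior Dirichlet(9/4, 10/3, 11/5)
obs 2: x=2 → posterior Dirichlet(9/4, 10/3, 16/5)
obs 3: x=2 → posterior Dirichlet(9/4, 10/3, 21/5)
obs 4: x=0 → posterior Dirichlet(13/4, 10/3, 21/5)
obs 5: x=2 → posterior Dirichlet(13/4, 10/3, 26/5)
obs 6: x=0 → posterior Dirichlet(17/4, 10/3, 26/5)
obs 7: x=2 → posterior Dirichlet(17/4, 10/3, 31/5)
obs 8: x=2 → posterior Dirichlet(17/4, 10/3, 36/5)
obs 9: x=0 → posterior Dirichlet(21/4, 10/3, 36/5)
obs 10: x=1 → posterior Dirichlet(21/4, 13/3, 36/5)

200/827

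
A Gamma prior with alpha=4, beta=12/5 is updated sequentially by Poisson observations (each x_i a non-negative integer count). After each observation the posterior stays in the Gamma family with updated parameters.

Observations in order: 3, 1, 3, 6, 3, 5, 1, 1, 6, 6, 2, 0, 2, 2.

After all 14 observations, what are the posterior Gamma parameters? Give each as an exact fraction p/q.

obs 1: x=3 → posterior Gamma(7, 17/5)
obs 2: x=1 → posterior Gamma(8, 22/5)
obs 3: x=3 → posterior Gamma(11, 27/5)
obs 4: x=6 → posterior Gamma(17, 32/5)
obs 5: x=3 → posterior Gamma(20, 37/5)
obs 6: x=5 → posterior Gamma(25, 42/5)
obs 7: x=1 → posterior Gamma(26, 47/5)
obs 8: x=1 → posterior Gamma(27, 52/5)
obs 9: x=6 → posterior Gamma(33, 57/5)
obs 10: x=6 → posterior Gamma(39, 62/5)
obs 11: x=2 → posterior Gamma(41, 67/5)
obs 12: x=0 → posterior Gamma(41, 72/5)
obs 13: x=2 → posterior Gamma(43, 77/5)
obs 14: x=2 → posterior Gamma(45, 82/5)

alpha=45, beta=82/5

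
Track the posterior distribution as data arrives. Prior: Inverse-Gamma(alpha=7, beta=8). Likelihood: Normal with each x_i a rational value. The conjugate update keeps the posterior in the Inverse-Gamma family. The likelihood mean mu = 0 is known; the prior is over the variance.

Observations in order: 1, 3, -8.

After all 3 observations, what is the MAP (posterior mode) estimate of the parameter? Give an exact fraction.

90/19

obs 1: x=1 → posterior Inverse-Gamma(15/2, 17/2)
obs 2: x=3 → posterior Inverse-Gamma(8, 13)
obs 3: x=-8 → posterior Inverse-Gamma(17/2, 45)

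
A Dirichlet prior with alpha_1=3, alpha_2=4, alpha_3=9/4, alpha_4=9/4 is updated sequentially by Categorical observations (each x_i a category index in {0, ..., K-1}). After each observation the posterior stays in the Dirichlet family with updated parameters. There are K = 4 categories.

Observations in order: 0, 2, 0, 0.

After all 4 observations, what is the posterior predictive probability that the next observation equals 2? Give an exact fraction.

obs 1: x=0 → posterior Dirichlet(4, 4, 9/4, 9/4)
obs 2: x=2 → posterior Dirichlet(4, 4, 13/4, 9/4)
obs 3: x=0 → posterior Dirichlet(5, 4, 13/4, 9/4)
obs 4: x=0 → posterior Dirichlet(6, 4, 13/4, 9/4)

13/62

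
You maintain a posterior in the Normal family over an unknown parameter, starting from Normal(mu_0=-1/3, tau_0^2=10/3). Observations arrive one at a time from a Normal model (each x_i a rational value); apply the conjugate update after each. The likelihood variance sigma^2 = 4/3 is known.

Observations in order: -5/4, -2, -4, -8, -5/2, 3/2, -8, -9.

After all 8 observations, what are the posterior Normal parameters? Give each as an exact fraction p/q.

obs 1: x=-5/4 → posterior Normal(-83/84, 20/21)
obs 2: x=-2 → posterior Normal(-203/144, 5/9)
obs 3: x=-4 → posterior Normal(-443/204, 20/51)
obs 4: x=-8 → posterior Normal(-923/264, 10/33)
obs 5: x=-5/2 → posterior Normal(-1073/324, 20/81)
obs 6: x=3/2 → posterior Normal(-983/384, 5/24)
obs 7: x=-8 → posterior Normal(-1463/444, 20/111)
obs 8: x=-9 → posterior Normal(-2003/504, 10/63)

mu_0=-2003/504, tau_0^2=10/63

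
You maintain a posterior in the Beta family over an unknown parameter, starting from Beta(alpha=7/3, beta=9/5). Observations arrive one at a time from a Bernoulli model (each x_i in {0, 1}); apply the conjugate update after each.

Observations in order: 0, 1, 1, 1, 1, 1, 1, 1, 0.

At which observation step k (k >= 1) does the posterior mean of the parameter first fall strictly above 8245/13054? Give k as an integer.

obs 1: x=0 → posterior Beta(7/3, 14/5)
obs 2: x=1 → posterior Beta(10/3, 14/5)
obs 3: x=1 → posterior Beta(13/3, 14/5)
obs 4: x=1 → posterior Beta(16/3, 14/5)
obs 5: x=1 → posterior Beta(19/3, 14/5)
obs 6: x=1 → posterior Beta(22/3, 14/5)
obs 7: x=1 → posterior Beta(25/3, 14/5)
obs 8: x=1 → posterior Beta(28/3, 14/5)
obs 9: x=0 → posterior Beta(28/3, 19/5)

k = 4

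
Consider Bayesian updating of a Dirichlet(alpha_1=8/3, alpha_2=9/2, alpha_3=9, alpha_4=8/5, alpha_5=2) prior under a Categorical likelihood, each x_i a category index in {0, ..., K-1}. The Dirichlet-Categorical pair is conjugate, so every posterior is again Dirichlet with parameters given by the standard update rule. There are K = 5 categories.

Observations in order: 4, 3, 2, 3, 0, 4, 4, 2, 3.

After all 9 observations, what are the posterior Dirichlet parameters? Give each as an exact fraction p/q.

alpha_1=11/3, alpha_2=9/2, alpha_3=11, alpha_4=23/5, alpha_5=5

obs 1: x=4 → posterior Dirichlet(8/3, 9/2, 9, 8/5, 3)
obs 2: x=3 → posterior Dirichlet(8/3, 9/2, 9, 13/5, 3)
obs 3: x=2 → posterior Dirichlet(8/3, 9/2, 10, 13/5, 3)
obs 4: x=3 → posterior Dirichlet(8/3, 9/2, 10, 18/5, 3)
obs 5: x=0 → posterior Dirichlet(11/3, 9/2, 10, 18/5, 3)
obs 6: x=4 → posterior Dirichlet(11/3, 9/2, 10, 18/5, 4)
obs 7: x=4 → posterior Dirichlet(11/3, 9/2, 10, 18/5, 5)
obs 8: x=2 → posterior Dirichlet(11/3, 9/2, 11, 18/5, 5)
obs 9: x=3 → posterior Dirichlet(11/3, 9/2, 11, 23/5, 5)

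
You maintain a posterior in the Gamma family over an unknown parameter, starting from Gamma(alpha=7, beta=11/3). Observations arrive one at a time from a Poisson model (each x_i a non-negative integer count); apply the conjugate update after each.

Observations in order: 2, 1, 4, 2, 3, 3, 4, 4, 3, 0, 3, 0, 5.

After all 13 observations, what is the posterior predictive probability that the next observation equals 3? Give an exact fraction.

1515250005468260496854782104492187500000000000000000000000000000000000000000/7381391874719262009044156620311078835772712945516819387010106565605821547281

obs 1: x=2 → posterior Gamma(9, 14/3)
obs 2: x=1 → posterior Gamma(10, 17/3)
obs 3: x=4 → posterior Gamma(14, 20/3)
obs 4: x=2 → posterior Gamma(16, 23/3)
obs 5: x=3 → posterior Gamma(19, 26/3)
obs 6: x=3 → posterior Gamma(22, 29/3)
obs 7: x=4 → posterior Gamma(26, 32/3)
obs 8: x=4 → posterior Gamma(30, 35/3)
obs 9: x=3 → posterior Gamma(33, 38/3)
obs 10: x=0 → posterior Gamma(33, 41/3)
obs 11: x=3 → posterior Gamma(36, 44/3)
obs 12: x=0 → posterior Gamma(36, 47/3)
obs 13: x=5 → posterior Gamma(41, 50/3)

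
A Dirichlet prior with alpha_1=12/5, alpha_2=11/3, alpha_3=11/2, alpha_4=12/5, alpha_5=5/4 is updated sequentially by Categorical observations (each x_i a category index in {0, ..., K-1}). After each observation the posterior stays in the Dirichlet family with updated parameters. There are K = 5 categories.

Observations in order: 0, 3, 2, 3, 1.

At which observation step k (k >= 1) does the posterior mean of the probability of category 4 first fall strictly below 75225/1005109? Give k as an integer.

k = 2

obs 1: x=0 → posterior Dirichlet(17/5, 11/3, 11/2, 12/5, 5/4)
obs 2: x=3 → posterior Dirichlet(17/5, 11/3, 11/2, 17/5, 5/4)
obs 3: x=2 → posterior Dirichlet(17/5, 11/3, 13/2, 17/5, 5/4)
obs 4: x=3 → posterior Dirichlet(17/5, 11/3, 13/2, 22/5, 5/4)
obs 5: x=1 → posterior Dirichlet(17/5, 14/3, 13/2, 22/5, 5/4)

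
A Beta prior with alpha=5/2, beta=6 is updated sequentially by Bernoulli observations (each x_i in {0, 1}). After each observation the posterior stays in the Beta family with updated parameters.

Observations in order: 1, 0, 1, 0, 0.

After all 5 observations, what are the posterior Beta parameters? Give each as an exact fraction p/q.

alpha=9/2, beta=9

obs 1: x=1 → posterior Beta(7/2, 6)
obs 2: x=0 → posterior Beta(7/2, 7)
obs 3: x=1 → posterior Beta(9/2, 7)
obs 4: x=0 → posterior Beta(9/2, 8)
obs 5: x=0 → posterior Beta(9/2, 9)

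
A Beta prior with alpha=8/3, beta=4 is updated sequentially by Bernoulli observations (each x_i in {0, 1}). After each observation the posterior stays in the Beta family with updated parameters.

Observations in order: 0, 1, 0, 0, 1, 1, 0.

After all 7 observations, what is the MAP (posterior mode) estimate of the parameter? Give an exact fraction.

obs 1: x=0 → posterior Beta(8/3, 5)
obs 2: x=1 → posterior Beta(11/3, 5)
obs 3: x=0 → posterior Beta(11/3, 6)
obs 4: x=0 → posterior Beta(11/3, 7)
obs 5: x=1 → posterior Beta(14/3, 7)
obs 6: x=1 → posterior Beta(17/3, 7)
obs 7: x=0 → posterior Beta(17/3, 8)

2/5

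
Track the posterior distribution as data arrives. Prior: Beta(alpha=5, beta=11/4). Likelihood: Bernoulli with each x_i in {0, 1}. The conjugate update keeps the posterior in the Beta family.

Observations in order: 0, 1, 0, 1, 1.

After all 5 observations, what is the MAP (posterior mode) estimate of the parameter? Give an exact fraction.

obs 1: x=0 → posterior Beta(5, 15/4)
obs 2: x=1 → posterior Beta(6, 15/4)
obs 3: x=0 → posterior Beta(6, 19/4)
obs 4: x=1 → posterior Beta(7, 19/4)
obs 5: x=1 → posterior Beta(8, 19/4)

28/43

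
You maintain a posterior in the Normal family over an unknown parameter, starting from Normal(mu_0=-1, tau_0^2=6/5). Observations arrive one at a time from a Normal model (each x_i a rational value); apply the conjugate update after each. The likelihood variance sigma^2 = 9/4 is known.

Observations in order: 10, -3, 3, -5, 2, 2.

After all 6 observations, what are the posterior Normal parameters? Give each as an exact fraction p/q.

obs 1: x=10 → posterior Normal(65/23, 18/23)
obs 2: x=-3 → posterior Normal(41/31, 18/31)
obs 3: x=3 → posterior Normal(5/3, 6/13)
obs 4: x=-5 → posterior Normal(25/47, 18/47)
obs 5: x=2 → posterior Normal(41/55, 18/55)
obs 6: x=2 → posterior Normal(19/21, 2/7)

mu_0=19/21, tau_0^2=2/7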